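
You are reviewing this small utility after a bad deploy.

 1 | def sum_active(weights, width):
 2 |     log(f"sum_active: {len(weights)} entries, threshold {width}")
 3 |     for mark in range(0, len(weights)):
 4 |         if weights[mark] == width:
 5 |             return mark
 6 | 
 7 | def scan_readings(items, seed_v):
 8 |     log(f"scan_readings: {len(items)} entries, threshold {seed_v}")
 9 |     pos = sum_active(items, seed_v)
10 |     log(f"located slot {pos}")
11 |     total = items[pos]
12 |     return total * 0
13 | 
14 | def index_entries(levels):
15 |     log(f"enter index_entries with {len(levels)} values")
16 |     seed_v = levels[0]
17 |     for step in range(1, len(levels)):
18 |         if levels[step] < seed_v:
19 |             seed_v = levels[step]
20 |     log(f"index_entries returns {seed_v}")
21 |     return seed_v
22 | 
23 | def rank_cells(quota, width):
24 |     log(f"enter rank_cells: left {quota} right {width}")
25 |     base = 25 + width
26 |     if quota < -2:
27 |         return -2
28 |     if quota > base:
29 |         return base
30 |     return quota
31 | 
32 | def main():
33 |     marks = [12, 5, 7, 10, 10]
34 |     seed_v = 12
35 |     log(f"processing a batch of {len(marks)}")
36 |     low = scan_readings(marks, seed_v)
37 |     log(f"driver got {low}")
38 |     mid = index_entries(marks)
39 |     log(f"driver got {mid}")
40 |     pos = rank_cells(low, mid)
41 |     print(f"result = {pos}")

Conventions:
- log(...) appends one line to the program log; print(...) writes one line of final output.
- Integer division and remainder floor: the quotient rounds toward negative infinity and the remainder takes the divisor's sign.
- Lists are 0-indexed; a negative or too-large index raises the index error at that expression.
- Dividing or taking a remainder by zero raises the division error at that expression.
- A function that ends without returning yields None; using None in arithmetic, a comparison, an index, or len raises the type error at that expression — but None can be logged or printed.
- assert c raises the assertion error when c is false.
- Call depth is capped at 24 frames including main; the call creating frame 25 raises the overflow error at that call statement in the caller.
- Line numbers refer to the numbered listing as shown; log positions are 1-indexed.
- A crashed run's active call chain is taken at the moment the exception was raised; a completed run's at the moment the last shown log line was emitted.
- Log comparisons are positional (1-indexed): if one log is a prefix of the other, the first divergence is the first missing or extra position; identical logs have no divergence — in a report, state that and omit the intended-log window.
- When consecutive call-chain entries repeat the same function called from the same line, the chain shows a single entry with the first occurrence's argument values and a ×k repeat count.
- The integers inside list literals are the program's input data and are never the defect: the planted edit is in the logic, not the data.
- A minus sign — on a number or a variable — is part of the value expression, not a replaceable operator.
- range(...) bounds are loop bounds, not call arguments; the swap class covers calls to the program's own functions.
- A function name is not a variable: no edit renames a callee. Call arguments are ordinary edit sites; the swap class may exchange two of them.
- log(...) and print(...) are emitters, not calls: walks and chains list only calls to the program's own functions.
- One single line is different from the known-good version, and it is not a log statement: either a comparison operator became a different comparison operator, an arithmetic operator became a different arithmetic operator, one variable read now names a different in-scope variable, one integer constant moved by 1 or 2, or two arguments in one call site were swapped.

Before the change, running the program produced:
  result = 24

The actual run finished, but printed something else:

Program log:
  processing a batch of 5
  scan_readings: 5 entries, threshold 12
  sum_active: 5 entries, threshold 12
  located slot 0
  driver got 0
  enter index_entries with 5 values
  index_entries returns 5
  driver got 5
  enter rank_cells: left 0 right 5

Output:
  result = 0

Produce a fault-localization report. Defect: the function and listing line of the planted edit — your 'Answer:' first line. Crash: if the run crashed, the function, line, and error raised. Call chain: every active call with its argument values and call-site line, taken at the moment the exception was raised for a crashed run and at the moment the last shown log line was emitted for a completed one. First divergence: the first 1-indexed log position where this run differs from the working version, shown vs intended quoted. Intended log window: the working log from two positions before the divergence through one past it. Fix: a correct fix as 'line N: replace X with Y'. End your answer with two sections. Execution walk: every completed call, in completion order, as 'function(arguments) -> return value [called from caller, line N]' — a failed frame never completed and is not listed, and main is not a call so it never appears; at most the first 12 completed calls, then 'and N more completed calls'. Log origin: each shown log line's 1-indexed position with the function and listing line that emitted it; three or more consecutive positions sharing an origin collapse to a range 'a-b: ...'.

Answer: the defect is in scan_readings at line 12.
Core observation: Position 5 is the first bad log line: 'driver got 0' should read 'driver got 24'.
Call chain: main -> rank_cells(0, 5) (called at line 40).
First divergence: at position 5 the run shows 'driver got 0' where the working version logs 'driver got 24'.
Intended log window:
  3: sum_active: 5 entries, threshold 12
  4: located slot 0
  5: driver got 24
  6: enter index_entries with 5 values
Execution walk:
  sum_active([12, 5, 7, 10, 10], 12) -> 0  [called from scan_readings, line 9]
  scan_readings([12, 5, 7, 10, 10], 12) -> 0  [called from main, line 36]
  index_entries([12, 5, 7, 10, 10]) -> 5  [called from main, line 38]
  rank_cells(0, 5) -> 0  [called from main, line 40]
Log origin:
  1: logged in main at line 35
  2: logged in scan_readings at line 8
  3: logged in sum_active at line 2
  4: logged in scan_readings at line 10
  5: logged in main at line 37
  6: logged in index_entries at line 15
  7: logged in index_entries at line 20
  8: logged in main at line 39
  9: logged in rank_cells at line 24
A correct fix: line 12: replace `0` with `2`.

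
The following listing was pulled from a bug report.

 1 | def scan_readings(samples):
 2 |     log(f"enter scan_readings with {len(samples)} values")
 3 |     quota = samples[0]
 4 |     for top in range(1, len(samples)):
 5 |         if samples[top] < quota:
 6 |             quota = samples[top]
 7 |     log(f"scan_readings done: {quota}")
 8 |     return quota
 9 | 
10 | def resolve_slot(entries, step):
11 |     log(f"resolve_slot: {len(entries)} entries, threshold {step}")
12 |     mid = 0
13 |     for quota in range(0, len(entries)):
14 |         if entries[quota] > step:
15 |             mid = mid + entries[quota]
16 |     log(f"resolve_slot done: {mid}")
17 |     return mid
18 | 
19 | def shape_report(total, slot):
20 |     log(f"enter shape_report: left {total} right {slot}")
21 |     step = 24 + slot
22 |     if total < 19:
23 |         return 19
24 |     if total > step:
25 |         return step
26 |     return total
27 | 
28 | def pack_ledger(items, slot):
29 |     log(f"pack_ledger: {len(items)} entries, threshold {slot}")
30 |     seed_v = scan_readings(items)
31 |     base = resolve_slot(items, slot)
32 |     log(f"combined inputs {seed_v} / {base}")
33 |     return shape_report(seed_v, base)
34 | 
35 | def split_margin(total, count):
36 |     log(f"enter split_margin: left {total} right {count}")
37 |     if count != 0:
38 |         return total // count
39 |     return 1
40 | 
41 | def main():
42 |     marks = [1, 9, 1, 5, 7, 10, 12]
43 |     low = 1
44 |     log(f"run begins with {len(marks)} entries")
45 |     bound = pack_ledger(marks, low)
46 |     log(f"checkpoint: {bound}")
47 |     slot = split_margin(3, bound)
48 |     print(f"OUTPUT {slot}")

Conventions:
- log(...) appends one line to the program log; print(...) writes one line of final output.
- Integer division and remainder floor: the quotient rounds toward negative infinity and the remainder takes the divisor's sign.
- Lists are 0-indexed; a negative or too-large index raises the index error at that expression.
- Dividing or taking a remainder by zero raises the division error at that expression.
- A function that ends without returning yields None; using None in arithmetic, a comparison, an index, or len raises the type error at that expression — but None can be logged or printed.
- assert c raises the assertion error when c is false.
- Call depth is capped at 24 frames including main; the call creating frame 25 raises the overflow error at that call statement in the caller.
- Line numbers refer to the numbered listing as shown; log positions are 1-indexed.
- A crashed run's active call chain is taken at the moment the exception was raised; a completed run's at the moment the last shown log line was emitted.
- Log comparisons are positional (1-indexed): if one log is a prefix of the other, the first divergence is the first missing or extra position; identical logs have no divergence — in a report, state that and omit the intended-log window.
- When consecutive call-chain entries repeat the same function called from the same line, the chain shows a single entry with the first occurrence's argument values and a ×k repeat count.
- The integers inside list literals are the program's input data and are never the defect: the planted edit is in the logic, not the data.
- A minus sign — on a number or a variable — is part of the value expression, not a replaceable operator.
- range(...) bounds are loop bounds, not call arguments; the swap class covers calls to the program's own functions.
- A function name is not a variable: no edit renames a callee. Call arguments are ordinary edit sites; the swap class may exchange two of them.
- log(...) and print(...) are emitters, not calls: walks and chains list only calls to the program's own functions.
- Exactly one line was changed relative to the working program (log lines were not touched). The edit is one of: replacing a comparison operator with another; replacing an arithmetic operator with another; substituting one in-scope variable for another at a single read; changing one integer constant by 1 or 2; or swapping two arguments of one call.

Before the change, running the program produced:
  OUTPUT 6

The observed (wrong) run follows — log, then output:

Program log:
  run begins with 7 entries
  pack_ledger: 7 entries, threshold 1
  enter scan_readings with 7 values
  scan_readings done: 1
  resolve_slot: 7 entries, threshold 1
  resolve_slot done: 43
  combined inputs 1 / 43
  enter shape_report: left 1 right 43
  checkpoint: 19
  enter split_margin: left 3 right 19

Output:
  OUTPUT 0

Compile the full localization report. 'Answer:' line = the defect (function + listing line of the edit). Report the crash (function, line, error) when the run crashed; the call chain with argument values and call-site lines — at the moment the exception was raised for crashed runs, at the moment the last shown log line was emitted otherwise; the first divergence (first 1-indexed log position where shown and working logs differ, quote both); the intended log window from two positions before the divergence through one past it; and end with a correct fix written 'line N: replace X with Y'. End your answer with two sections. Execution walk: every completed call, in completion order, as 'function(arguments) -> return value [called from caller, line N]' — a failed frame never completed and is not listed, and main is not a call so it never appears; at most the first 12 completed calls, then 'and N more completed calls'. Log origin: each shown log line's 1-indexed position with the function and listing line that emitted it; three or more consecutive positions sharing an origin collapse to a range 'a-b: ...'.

Answer: the defect is in main at line 47.
The tell: The earliest visible damage is log position 10 — 'enter split_margin: left 3 right 19' rather than the intended 'enter split_margin: left 19 right 3'.
Call chain: main -> split_margin(3, 19) (called at line 47).
First divergence: position 10 — the shown line 'enter split_margin: left 3 right 19' should read 'enter split_margin: left 19 right 3'.
Intended log window:
  8: enter shape_report: left 1 right 43
  9: checkpoint: 19
  10: enter split_margin: left 19 right 3
Execution walk:
  scan_readings([1, 9, 1, 5, 7, 10, 12]) -> 1  [called from pack_ledger, line 30]
  resolve_slot([1, 9, 1, 5, 7, 10, 12], 1) -> 43  [called from pack_ledger, line 31]
  shape_report(1, 43) -> 19  [called from pack_ledger, line 33]
  pack_ledger([1, 9, 1, 5, 7, 10, 12], 1) -> 19  [called from main, line 45]
  split_margin(3, 19) -> 0  [called from main, line 47]
Log line origins:
  1 — main, line 44
  2 — pack_ledger, line 29
  3 — scan_readings, line 2
  4 — scan_readings, line 7
  5 — resolve_slot, line 11
  6 — resolve_slot, line 16
  7 — pack_ledger, line 32
  8 — shape_report, line 20
  9 — main, line 46
  10 — split_margin, line 36
A correct fix: line 47: replace `split_margin(3, bound)` with `split_margin(bound, 3)`.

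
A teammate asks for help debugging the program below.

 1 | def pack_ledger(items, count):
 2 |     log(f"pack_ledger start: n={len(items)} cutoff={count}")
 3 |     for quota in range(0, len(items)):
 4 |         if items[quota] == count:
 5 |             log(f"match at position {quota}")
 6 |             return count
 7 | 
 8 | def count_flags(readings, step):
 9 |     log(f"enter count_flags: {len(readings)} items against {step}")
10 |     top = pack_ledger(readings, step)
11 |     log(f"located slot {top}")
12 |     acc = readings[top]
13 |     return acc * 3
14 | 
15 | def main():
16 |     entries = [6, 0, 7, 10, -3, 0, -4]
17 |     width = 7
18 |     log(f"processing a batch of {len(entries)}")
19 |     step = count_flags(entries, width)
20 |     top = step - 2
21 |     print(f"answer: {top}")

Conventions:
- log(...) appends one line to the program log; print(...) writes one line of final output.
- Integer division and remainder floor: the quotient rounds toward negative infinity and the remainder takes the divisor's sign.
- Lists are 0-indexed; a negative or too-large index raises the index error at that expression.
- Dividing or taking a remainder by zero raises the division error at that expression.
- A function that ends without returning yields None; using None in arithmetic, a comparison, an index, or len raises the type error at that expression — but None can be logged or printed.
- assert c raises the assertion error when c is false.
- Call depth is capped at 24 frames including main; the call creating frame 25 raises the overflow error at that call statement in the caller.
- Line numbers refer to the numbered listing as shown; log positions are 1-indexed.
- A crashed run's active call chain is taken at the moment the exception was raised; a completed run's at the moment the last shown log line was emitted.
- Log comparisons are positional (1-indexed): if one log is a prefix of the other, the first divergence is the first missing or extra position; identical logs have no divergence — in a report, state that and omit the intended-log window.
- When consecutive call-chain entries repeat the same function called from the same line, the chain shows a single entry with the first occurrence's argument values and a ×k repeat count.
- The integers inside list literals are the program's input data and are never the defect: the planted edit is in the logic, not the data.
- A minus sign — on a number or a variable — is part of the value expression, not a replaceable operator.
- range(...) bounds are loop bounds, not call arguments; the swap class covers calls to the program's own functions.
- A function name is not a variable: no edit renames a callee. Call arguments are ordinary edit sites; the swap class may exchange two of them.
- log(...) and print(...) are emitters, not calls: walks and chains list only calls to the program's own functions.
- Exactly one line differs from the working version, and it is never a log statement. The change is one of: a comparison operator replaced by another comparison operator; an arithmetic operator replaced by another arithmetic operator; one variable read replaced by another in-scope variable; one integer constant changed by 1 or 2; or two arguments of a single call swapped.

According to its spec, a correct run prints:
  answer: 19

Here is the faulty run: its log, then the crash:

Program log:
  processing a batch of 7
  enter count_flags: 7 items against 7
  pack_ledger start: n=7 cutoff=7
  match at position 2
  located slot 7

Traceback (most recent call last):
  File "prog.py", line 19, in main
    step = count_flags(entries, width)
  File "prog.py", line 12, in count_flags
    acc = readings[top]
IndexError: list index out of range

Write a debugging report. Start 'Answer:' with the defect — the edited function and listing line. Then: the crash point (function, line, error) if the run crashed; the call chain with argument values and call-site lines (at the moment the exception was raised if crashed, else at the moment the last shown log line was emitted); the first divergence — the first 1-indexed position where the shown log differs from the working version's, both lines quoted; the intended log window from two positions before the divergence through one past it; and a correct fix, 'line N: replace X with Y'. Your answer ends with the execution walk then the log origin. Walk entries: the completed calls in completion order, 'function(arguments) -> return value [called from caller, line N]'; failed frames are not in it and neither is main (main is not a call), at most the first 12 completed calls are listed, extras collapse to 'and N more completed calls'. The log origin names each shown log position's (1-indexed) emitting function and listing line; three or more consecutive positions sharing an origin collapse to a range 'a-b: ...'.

Answer: the defect is in pack_ledger at line 6.
Core observation: Position 5 is the first bad log line: 'located slot 7' should read 'located slot 2'.
Crash: count_flags, line 12, IndexError.
Call chain: main -> count_flags([6, 0, 7, 10, -3, 0, -4], 7) (called at line 19).
First divergence: at position 5 the run shows 'located slot 7' where the working version logs 'located slot 2'.
Intended log window:
  3: pack_ledger start: n=7 cutoff=7
  4: match at position 2
  5: located slot 2
Execution walk:
  pack_ledger([6, 0, 7, 10, -3, 0, -4], 7) -> 7  [called from count_flags, line 10]
Origin of each log line:
  1: logged in main at line 18
  2: logged in count_flags at line 9
  3: logged in pack_ledger at line 2
  4: logged in pack_ledger at line 5
  5: logged in count_flags at line 11
A correct fix: line 6: replace `count` with `quota`.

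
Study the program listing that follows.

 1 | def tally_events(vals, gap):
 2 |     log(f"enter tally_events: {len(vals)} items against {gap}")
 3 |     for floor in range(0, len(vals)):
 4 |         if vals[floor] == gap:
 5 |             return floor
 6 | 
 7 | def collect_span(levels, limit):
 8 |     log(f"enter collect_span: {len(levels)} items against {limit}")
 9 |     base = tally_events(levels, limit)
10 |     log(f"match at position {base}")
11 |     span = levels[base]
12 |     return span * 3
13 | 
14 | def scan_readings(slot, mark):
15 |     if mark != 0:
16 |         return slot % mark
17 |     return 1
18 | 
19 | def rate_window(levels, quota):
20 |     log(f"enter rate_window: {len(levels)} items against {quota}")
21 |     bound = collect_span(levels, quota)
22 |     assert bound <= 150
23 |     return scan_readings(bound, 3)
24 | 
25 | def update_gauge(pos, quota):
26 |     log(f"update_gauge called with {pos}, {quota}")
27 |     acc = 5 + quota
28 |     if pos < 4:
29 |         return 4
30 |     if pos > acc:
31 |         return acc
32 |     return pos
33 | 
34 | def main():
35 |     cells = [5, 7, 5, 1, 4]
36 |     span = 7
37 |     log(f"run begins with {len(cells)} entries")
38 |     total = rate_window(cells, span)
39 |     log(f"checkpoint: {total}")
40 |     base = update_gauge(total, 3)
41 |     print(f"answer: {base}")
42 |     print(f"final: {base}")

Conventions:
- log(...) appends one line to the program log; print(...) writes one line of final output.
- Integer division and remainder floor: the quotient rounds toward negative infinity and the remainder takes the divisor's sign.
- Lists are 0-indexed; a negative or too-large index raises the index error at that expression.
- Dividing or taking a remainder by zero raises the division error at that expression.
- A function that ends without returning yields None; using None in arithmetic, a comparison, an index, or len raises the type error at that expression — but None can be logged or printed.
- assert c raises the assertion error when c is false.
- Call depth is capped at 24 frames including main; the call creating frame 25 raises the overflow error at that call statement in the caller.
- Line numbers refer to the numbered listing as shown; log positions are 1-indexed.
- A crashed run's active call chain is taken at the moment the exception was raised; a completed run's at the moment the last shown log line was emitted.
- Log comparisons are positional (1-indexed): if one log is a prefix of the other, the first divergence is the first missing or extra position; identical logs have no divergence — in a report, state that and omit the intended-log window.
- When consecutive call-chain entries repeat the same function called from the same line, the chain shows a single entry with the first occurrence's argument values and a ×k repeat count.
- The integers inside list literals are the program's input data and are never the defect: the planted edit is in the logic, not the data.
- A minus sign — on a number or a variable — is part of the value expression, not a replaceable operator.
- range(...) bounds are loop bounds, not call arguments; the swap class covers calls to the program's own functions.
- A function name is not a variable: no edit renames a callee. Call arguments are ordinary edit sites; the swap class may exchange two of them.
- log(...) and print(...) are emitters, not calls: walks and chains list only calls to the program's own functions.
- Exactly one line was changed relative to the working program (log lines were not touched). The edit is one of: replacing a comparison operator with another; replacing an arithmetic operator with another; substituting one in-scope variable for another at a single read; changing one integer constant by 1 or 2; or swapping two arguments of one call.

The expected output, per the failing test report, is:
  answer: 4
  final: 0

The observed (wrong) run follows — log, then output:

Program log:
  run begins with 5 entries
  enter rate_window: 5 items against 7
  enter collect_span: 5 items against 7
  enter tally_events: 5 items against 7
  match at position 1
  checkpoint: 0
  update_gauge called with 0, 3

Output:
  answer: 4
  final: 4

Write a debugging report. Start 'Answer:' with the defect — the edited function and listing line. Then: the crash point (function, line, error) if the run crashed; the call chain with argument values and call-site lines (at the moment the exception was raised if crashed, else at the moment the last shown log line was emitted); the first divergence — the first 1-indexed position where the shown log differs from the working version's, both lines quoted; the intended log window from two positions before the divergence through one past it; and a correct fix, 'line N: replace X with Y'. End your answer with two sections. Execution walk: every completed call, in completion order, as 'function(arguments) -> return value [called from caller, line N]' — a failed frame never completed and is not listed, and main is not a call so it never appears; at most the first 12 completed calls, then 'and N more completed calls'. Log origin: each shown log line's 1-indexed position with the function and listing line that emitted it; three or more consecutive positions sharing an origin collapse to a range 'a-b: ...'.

Answer: the defect is in main at line 42.
Key observation: Nothing in the log betrays the bug — only the output does.
Call chain: main -> update_gauge(0, 3) (called at line 40).
First divergence: none; the two logs match at every position.
Execution walk:
  tally_events([5, 7, 5, 1, 4], 7) -> 1  [called from collect_span, line 9]
  collect_span([5, 7, 5, 1, 4], 7) -> 21  [called from rate_window, line 21]
  scan_readings(21, 3) -> 0  [called from rate_window, line 23]
  rate_window([5, 7, 5, 1, 4], 7) -> 0  [called from main, line 38]
  update_gauge(0, 3) -> 4  [called from main, line 40]
Log line origins:
  1 — main, line 37
  2 — rate_window, line 20
  3 — collect_span, line 8
  4 — tally_events, line 2
  5 — collect_span, line 10
  6 — main, line 39
  7 — update_gauge, line 26
A correct fix: line 42: replace `base` with `total`.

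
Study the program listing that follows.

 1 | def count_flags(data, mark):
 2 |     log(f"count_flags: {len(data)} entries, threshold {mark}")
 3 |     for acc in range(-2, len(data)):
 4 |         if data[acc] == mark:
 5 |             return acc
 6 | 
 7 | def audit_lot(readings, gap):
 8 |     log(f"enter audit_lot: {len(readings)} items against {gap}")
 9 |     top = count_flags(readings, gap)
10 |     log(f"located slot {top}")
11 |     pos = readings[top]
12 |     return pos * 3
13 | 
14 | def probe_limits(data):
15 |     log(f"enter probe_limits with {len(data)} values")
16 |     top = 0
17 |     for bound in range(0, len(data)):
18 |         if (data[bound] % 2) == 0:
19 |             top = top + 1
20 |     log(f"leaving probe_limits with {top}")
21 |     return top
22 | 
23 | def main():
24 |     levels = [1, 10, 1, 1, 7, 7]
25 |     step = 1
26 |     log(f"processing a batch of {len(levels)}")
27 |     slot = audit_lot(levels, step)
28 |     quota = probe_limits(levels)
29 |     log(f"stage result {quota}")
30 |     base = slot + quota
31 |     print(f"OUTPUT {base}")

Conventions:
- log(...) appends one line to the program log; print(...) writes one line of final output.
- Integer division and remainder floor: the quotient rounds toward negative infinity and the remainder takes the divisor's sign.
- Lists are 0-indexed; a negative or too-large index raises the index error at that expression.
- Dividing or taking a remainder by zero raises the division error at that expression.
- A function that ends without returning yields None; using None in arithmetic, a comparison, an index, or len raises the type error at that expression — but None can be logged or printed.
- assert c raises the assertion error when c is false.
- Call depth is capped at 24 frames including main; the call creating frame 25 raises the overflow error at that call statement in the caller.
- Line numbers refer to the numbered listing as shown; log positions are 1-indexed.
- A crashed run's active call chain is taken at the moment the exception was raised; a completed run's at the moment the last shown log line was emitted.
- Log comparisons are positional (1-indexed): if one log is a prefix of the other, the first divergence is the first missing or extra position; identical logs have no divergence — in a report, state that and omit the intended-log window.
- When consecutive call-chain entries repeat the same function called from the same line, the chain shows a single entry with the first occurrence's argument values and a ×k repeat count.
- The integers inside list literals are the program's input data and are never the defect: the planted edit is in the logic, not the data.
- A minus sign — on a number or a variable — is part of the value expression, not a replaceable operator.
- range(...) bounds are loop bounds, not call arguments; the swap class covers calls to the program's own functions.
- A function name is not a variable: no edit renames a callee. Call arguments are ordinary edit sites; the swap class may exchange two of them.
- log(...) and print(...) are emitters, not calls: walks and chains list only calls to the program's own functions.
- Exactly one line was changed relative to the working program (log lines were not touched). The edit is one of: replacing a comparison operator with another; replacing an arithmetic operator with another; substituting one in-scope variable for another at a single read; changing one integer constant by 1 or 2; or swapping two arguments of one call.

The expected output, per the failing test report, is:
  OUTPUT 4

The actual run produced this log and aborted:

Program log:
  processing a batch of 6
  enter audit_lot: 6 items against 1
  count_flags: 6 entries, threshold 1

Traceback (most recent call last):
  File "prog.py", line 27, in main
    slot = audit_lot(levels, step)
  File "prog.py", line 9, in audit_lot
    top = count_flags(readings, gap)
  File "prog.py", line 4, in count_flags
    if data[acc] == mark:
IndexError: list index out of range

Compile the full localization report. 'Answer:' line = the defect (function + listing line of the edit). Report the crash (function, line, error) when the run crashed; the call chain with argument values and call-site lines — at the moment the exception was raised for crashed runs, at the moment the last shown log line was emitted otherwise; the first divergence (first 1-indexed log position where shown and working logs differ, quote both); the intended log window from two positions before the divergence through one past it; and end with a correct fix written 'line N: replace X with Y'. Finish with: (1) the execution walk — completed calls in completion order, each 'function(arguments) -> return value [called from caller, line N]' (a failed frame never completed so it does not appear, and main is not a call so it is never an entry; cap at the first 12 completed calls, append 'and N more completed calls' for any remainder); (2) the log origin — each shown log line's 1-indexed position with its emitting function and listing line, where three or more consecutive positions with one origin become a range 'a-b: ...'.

Answer: the defect is in count_flags at line 3.
Key observation: After 3 matching log lines the faulty run goes silent, while the working version continues with 'located slot 0'.
Crash: count_flags, line 4, IndexError.
Call chain: main -> audit_lot([1, 10, 1, 1, 7, 7], 1) (called at line 27) -> count_flags([1, 10, 1, 1, 7, 7], 1) (called at line 9).
First divergence: position 4 — after 3 matching lines the faulty run goes silent; intended next line 'located slot 0'.
Intended log window:
  2: enter audit_lot: 6 items against 1
  3: count_flags: 6 entries, threshold 1
  4: located slot 0
  5: enter probe_limits with 6 values
Execution walk:
  (no call completed)
Log origin:
  1 — main, line 26
  2 — audit_lot, line 8
  3 — count_flags, line 2
A correct fix: line 3: replace `-2` with `0`.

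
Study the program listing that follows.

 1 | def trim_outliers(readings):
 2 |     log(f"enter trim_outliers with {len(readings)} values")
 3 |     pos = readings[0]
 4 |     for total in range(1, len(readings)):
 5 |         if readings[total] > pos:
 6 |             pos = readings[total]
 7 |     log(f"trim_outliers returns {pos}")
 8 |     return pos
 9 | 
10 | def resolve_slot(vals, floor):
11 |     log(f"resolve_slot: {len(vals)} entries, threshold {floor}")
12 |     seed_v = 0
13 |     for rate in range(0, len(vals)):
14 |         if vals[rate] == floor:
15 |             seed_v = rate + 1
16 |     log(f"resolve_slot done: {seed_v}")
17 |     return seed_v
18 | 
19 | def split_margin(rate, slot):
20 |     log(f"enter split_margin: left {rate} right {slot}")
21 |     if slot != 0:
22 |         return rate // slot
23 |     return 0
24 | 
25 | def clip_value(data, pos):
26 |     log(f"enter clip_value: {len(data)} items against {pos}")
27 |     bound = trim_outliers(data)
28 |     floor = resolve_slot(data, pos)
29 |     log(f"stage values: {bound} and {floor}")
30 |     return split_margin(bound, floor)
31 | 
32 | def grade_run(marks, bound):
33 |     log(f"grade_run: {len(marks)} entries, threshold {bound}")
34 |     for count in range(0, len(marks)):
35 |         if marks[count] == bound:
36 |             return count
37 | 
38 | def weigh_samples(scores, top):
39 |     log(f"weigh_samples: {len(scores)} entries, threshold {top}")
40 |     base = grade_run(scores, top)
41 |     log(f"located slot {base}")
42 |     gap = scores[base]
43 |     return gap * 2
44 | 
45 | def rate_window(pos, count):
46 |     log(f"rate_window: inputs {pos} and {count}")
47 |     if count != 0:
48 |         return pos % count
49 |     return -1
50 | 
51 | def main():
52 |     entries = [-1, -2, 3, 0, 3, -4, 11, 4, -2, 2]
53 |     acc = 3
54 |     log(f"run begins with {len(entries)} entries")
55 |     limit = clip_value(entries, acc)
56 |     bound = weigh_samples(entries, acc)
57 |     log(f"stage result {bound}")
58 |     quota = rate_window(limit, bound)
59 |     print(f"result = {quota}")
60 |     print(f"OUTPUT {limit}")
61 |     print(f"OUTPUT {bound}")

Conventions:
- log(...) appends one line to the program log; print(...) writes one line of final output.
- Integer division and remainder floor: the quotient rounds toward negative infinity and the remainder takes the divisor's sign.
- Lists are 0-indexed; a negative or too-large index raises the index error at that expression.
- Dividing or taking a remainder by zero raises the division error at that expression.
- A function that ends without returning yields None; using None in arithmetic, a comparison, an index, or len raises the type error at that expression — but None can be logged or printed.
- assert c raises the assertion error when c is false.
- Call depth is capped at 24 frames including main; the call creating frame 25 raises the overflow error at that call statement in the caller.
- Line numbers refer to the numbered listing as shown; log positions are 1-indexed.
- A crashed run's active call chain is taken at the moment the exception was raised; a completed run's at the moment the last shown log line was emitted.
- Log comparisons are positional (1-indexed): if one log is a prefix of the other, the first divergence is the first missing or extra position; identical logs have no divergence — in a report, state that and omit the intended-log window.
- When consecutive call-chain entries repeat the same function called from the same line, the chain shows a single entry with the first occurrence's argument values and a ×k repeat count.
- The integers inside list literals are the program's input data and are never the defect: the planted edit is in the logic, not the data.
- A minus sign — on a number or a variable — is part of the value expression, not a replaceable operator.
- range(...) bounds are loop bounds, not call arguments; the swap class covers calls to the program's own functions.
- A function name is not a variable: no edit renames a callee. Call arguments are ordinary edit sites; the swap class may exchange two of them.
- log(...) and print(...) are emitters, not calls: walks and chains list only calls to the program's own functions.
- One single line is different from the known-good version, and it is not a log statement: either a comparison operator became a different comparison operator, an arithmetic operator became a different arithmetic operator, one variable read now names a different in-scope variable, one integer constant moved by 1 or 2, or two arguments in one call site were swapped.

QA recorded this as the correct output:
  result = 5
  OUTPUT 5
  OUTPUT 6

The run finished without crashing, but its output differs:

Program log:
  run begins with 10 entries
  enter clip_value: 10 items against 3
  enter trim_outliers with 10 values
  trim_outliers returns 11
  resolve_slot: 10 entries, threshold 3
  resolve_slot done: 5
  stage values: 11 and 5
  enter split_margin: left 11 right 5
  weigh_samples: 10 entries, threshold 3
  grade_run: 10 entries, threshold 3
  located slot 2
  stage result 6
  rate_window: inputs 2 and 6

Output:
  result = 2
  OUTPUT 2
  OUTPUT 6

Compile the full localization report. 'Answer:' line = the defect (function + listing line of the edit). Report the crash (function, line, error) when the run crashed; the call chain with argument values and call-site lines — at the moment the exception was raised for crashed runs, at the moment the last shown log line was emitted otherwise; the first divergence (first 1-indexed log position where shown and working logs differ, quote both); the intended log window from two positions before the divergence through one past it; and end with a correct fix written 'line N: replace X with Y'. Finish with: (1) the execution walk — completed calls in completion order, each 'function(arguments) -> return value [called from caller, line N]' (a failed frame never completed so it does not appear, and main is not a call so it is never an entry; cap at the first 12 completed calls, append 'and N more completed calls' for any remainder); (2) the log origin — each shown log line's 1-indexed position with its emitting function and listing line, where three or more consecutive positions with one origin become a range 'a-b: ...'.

Answer: the defect is in resolve_slot at line 15.
Key observation: At log position 6 the runs split — shown 'resolve_slot done: 5', but the working version logs 'resolve_slot done: 2'.
Call chain: main -> rate_window(2, 6) (called at line 58).
First divergence: at position 6 the run shows 'resolve_slot done: 5' where the working version logs 'resolve_slot done: 2'.
Intended log window:
  4: trim_outliers returns 11
  5: resolve_slot: 10 entries, threshold 3
  6: resolve_slot done: 2
  7: stage values: 11 and 2
Execution walk:
  trim_outliers([-1, -2, 3, 0, 3, -4, 11, 4, -2, 2]) -> 11  [called from clip_value, line 27]
  resolve_slot([-1, -2, 3, 0, 3, -4, 11, 4, -2, 2], 3) -> 5  [called from clip_value, line 28]
  split_margin(11, 5) -> 2  [called from clip_value, line 30]
  clip_value([-1, -2, 3, 0, 3, -4, 11, 4, -2, 2], 3) -> 2  [called from main, line 55]
  grade_run([-1, -2, 3, 0, 3, -4, 11, 4, -2, 2], 3) -> 2  [called from weigh_samples, line 40]
  weigh_samples([-1, -2, 3, 0, 3, -4, 11, 4, -2, 2], 3) -> 6  [called from main, line 56]
  rate_window(2, 6) -> 2  [called from main, line 58]
Origin of each log line:
  1 — main, line 54
  2 — clip_value, line 26
  3 — trim_outliers, line 2
  4 — trim_outliers, line 7
  5 — resolve_slot, line 11
  6 — resolve_slot, line 16
  7 — clip_value, line 29
  8 — split_margin, line 20
  9 — weigh_samples, line 39
  10 — grade_run, line 33
  11 — weigh_samples, line 41
  12 — main, line 57
  13 — rate_window, line 46
A correct fix: line 15: replace `rate` with `seed_v`.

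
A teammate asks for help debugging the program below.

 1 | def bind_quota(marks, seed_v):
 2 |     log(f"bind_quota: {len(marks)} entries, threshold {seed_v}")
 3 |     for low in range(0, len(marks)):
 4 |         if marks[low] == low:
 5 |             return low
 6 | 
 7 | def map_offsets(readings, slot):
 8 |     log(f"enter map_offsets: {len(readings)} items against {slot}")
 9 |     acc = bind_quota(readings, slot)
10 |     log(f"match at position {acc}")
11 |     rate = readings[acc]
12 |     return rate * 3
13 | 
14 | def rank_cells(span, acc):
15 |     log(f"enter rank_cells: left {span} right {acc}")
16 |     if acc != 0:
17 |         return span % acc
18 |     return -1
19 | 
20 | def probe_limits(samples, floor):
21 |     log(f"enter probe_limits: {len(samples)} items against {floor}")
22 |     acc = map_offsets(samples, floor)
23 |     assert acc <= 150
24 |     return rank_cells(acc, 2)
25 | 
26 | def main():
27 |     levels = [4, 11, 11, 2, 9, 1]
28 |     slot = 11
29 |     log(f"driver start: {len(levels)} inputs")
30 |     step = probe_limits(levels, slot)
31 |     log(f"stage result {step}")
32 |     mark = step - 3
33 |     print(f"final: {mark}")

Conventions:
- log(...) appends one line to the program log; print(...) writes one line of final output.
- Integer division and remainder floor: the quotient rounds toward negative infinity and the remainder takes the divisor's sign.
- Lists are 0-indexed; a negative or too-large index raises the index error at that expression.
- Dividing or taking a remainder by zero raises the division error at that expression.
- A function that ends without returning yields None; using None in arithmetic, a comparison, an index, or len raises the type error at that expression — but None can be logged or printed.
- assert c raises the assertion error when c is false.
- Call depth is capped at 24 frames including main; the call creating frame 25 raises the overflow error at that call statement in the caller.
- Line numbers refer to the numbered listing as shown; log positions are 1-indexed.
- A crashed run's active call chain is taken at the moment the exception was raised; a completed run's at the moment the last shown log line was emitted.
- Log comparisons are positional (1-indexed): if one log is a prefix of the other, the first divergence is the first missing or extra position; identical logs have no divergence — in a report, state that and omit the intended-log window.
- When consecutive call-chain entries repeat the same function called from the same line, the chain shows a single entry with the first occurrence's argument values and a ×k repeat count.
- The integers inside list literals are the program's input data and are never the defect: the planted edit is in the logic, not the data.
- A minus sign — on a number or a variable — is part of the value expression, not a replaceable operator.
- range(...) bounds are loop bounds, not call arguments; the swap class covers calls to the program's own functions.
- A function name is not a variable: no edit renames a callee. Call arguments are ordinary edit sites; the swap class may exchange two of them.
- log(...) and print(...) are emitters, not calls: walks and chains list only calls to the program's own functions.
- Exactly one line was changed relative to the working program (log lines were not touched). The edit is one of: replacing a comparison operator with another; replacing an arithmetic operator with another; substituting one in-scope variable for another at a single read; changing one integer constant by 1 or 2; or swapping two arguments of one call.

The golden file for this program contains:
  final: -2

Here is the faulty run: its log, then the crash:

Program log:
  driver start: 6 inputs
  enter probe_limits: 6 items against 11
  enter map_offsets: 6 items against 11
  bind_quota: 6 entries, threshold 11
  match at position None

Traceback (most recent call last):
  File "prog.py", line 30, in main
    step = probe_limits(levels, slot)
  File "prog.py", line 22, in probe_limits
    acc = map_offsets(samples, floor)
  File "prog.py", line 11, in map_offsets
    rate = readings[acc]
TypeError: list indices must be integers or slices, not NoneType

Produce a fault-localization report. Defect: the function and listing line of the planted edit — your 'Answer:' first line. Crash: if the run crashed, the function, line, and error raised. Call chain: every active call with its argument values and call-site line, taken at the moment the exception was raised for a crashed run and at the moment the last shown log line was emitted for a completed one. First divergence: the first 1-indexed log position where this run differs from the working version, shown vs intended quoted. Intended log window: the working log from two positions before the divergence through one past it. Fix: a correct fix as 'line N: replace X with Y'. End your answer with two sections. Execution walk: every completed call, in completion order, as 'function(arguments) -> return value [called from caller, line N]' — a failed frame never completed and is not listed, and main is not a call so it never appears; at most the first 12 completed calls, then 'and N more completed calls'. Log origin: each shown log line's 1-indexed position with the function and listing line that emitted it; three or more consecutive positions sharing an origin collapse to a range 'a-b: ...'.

Answer: the defect is in bind_quota at line 4.
The tell: The earliest visible damage is log position 5 — 'match at position None' rather than the intended 'match at position 1'.
Crash: map_offsets, line 11, TypeError.
Call chain: main -> probe_limits([4, 11, 11, 2, 9, 1], 11) (called at line 30) -> map_offsets([4, 11, 11, 2, 9, 1], 11) (called at line 22).
First divergence: position 5 — the shown line 'match at position None' should read 'match at position 1'.
Intended log window:
  3: enter map_offsets: 6 items against 11
  4: bind_quota: 6 entries, threshold 11
  5: match at position 1
  6: enter rank_cells: left 33 right 2
Execution walk:
  bind_quota([4, 11, 11, 2, 9, 1], 11) -> None  [called from map_offsets, line 9]
Log origins:
  1: emitted by main (line 29)
  2: emitted by probe_limits (line 21)
  3: emitted by map_offsets (line 8)
  4: emitted by bind_quota (line 2)
  5: emitted by map_offsets (line 10)
A correct fix: line 4: replace `marks[low] == low` with `marks[low] == seed_v`.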